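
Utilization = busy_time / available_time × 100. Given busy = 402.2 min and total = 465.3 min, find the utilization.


Utilization = busy / total × 100
= 402.2 / 465.3 × 100
= 86.4%


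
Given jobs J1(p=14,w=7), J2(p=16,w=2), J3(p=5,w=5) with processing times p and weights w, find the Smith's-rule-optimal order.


WSPT (Smith's rule): sort by p/w ascending
  J3: p/w = 5/5 = 1.000
  J1: p/w = 14/7 = 2.000
  J2: p/w = 16/2 = 8.000
Order: J3 → J1 → J2


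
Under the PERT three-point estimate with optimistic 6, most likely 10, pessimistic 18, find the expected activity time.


te = (o + 4m + p) / 6
= (6 + 4×10 + 18) / 6
= (6 + 40 + 18) / 6
= 64 / 6
= 10.67


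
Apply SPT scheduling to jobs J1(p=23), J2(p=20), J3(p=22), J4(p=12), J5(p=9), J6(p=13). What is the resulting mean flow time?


SPT order: J5 → J4 → J6 → J2 → J3 → J1
Completion times:
  J5: C=9
  J4: C=21
  J6: C=34
  J2: C=54
  J3: C=76
  J1: C=99
Sum = 293, n = 6
Mean flow = 293/6
= 48.83


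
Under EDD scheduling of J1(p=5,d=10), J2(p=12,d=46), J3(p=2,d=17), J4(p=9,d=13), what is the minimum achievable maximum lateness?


EDD order: J1 → J4 → J3 → J2
Completion and lateness:
  J1: C=5, d=10, L=5-10=-5
  J4: C=14, d=13, L=14-13=1
  J3: C=16, d=17, L=16-17=-1
  J2: C=28, d=46, L=28-46=-18
Lmax = max(-5, 1, -1, -18)
= 1


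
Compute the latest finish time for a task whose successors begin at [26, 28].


LF = min of all successor start times
Successors start at: [26, 28]
LF = min(26, 28)
= 26


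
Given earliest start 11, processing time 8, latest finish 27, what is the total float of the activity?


EF = ES + duration = 11 + 8 = 19
LS = LF - duration = 27 - 8 = 19
Total Float = LF - EF = 27 - 19
(or LS - ES = 19 - 11)
= 8


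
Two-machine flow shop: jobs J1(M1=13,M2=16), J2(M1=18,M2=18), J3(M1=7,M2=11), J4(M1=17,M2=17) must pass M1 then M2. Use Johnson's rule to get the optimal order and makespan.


Johnson's rule:
Group 1 (M1≤M2, sort by M1): ['J3', 'J1', 'J4', 'J2']
Group 2 (M1>M2, sort desc M2): []
Sequence: J3 → J1 → J4 → J2
Makespan calculation:
  J3: M1 done=7, M2 done=18
  J1: M1 done=20, M2 done=36
  J4: M1 done=37, M2 done=54
  J2: M1 done=55, M2 done=73
= Sequence: J3 → J1 → J4 → J2, Makespan: 73


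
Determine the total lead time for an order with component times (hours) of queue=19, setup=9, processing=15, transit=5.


Lead time = queue + setup + processing + transit
= 19 + 9 + 15 + 5
= 48 hours


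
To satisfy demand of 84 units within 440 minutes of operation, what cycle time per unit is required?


Cycle time = available time / demand
= 440 / 84
= 5.24 min/unit


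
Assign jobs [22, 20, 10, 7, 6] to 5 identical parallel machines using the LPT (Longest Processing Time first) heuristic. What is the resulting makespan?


Jobs (LPT sorted): [22, 20, 10, 7, 6]
Machines: 5
  J=22 → Machine 1 (load: 0+22=22)
  J=20 → Machine 2 (load: 0+20=20)
  J=10 → Machine 3 (load: 0+10=10)
  J=7 → Machine 4 (load: 0+7=7)
  J=6 → Machine 5 (load: 0+6=6)
Machine loads: [22, 20, 10, 7, 6]
Makespan = max = 22 time units


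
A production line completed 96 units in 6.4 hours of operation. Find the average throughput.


Throughput = units / time
= 96 / 6.4
= 15.0 units/hour


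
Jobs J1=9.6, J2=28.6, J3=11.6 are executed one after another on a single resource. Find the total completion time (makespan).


Sequential makespan: sum all processing times
= 9.6 + 28.6 + 11.6
= 49.8 time units


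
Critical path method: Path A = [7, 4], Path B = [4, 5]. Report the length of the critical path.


Path A: 7 + 4 = 11
Path B: 4 + 5 = 9
Critical path = longest = max(11, 9)
= 11 (Path A)


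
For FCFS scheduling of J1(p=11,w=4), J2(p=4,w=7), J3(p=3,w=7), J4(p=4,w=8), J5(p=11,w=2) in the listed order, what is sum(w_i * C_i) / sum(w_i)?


Completion times:
  J1: C=11, w×C=4×11=44
  J2: C=15, w×C=7×15=105
  J3: C=18, w×C=7×18=126
  J4: C=22, w×C=8×22=176
  J5: C=33, w×C=2×33=66
Sum w×C = 517
Sum w = 28
Weighted avg = 517/28
= 18.46


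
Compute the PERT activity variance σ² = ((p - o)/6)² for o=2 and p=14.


σ² = ((p - o) / 6)² = (p - o)² / 36
= (14 - 2)² / 36
= 12² / 36
= 144 / 36
= 4.0000


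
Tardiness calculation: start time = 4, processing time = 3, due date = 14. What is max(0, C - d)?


Completion = start + processing = 4 + 3 = 7
Tardiness = max(0, C - d) = max(0, 7 - 14)
= max(0, -7)
= 0


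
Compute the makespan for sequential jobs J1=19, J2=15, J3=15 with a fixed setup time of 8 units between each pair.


Makespan = Σ processing + (n-1) × setup
= (19 + 15 + 15) + (3-1)×8
= 49 + 16
= 65 time units


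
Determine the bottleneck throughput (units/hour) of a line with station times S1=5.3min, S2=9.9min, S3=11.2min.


Bottleneck = longest station time
Station times: [5.3, 9.9, 11.2]
Max = 11.2 min
Rate = 60 / 11.2
= 5.36 units/hour (bottleneck: 11.2min)


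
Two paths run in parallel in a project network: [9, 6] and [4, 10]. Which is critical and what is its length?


Path A: 9 + 6 = 15
Path B: 4 + 10 = 14
Critical path = longest = max(15, 14)
= 15 (Path A)


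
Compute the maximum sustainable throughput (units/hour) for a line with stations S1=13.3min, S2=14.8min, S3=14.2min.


Bottleneck = longest station time
Station times: [13.3, 14.8, 14.2]
Max = 14.8 min
Rate = 60 / 14.8
= 4.05 units/hour (bottleneck: 14.8min)


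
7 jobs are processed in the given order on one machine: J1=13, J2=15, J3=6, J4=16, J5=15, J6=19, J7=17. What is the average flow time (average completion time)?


Completion times:
  J1: completes at 13
  J2: completes at 28
  J3: completes at 34
  J4: completes at 50
  J5: completes at 65
  J6: completes at 84
  J7: completes at 101
Sum = 375
Average = 375/7
= 53.57


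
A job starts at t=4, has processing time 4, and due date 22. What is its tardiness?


Completion = start + processing = 4 + 4 = 8
Tardiness = max(0, C - d) = max(0, 8 - 22)
= max(0, -14)
= 0


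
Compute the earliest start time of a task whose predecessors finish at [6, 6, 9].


ES = max of all predecessor completion times
Predecessors: [6, 6, 9]
ES = max(6, 6, 9)
= 9


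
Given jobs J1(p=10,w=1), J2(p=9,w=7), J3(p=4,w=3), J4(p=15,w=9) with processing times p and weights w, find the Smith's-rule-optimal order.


WSPT (Smith's rule): sort by p/w ascending
  J2: p/w = 9/7 = 1.286
  J3: p/w = 4/3 = 1.333
  J4: p/w = 15/9 = 1.667
  J1: p/w = 10/1 = 10.000
Order: J2 → J3 → J4 → J1


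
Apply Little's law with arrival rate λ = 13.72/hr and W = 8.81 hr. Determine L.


Little's law: L = λ × W
= 13.72 × 8.81
= 120.87


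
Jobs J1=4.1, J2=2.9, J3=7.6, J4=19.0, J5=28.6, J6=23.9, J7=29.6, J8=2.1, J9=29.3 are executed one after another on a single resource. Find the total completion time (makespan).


Sequential makespan: sum all processing times
= 4.1 + 2.9 + 7.6 + 19.0 + 28.6 + 23.9 + 29.6 + 2.1 + 29.3
= 147.1 time units


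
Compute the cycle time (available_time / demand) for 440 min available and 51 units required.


Cycle time = available time / demand
= 440 / 51
= 8.63 min/unit


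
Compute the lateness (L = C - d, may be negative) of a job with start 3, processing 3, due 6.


Completion = 3 + 3 = 6
Lateness = C - d = 6 - 6
= 0


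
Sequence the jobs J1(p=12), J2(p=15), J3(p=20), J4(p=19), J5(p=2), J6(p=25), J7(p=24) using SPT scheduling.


SPT: sort by shortest processing time
  J5: p=2
  J1: p=12
  J2: p=15
  J4: p=19
  J3: p=20
  J7: p=24
  J6: p=25
Order: J5 → J1 → J2 → J4 → J3 → J7 → J6


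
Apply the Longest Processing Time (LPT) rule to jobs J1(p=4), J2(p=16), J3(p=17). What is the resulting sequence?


LPT: sort by longest processing time first
  J3: p=17
  J2: p=16
  J1: p=4
Order: J3 → J2 → J1


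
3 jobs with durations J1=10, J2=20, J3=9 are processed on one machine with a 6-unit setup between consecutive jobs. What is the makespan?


Makespan = Σ processing + (n-1) × setup
= (10 + 20 + 9) + (3-1)×6
= 39 + 12
= 51 time units


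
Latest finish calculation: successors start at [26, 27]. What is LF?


LF = min of all successor start times
Successors start at: [26, 27]
LF = min(26, 27)
= 26


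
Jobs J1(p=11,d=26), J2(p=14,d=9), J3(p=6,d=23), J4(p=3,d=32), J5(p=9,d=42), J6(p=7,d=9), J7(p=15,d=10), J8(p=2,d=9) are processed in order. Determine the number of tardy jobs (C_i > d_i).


Completion vs due date:
  J1: C=11, d=26 → on time
  J2: C=25, d=9 → TARDY
  J3: C=31, d=23 → TARDY
  J4: C=34, d=32 → TARDY
  J5: C=43, d=42 → TARDY
  J6: C=50, d=9 → TARDY
  J7: C=65, d=10 → TARDY
  J8: C=67, d=9 → TARDY
Tardy jobs: J2, J3, J4, J5, J6, J7, J8
Count = 7


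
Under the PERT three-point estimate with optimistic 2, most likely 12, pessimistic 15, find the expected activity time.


te = (o + 4m + p) / 6
= (2 + 4×12 + 15) / 6
= (2 + 48 + 15) / 6
= 65 / 6
= 10.83


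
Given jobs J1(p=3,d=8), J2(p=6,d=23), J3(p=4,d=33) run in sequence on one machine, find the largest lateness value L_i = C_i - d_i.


Lateness per job (L = C - d):
  J1: C=3, d=8, L=-5
  J2: C=9, d=23, L=-14
  J3: C=13, d=33, L=-20
Lmax = max(-5, -14, -20)
= -5


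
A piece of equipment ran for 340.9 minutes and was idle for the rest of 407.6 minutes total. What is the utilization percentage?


Utilization = busy / total × 100
= 340.9 / 407.6 × 100
= 83.6%


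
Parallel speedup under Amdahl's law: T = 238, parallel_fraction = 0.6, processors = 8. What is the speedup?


Amdahl's law: T_p = T × ((1-p) + p/N)
= 238 × ((1-0.6) + 0.6/8)
= 238 × (0.40 + 0.0750)
= 238 × 0.4750
= 113.05
Speedup = 238/113.05
= 2.11×


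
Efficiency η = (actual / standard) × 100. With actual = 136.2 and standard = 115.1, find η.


Efficiency = (actual / standard) × 100
= (136.2 / 115.1) × 100
= 118.3%


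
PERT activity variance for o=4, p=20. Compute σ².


σ² = ((p - o) / 6)² = (p - o)² / 36
= (20 - 4)² / 36
= 16² / 36
= 256 / 36
= 7.1111


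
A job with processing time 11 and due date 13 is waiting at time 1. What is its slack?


Slack = due - current_time - processing
= 13 - 1 - 11
= 1


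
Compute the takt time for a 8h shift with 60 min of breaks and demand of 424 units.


Available = 8×60 - 60 = 420 min
Takt time = 420 / 424
= 0.99 min/unit


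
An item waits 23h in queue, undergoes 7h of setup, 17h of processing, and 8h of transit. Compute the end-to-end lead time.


Lead time = queue + setup + processing + transit
= 23 + 7 + 17 + 8
= 55 hours


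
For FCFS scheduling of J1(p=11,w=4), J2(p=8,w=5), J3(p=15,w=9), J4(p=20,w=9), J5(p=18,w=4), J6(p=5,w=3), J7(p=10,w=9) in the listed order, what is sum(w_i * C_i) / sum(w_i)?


Completion times:
  J1: C=11, w×C=4×11=44
  J2: C=19, w×C=5×19=95
  J3: C=34, w×C=9×34=306
  J4: C=54, w×C=9×54=486
  J5: C=72, w×C=4×72=288
  J6: C=77, w×C=3×77=231
  J7: C=87, w×C=9×87=783
Sum w×C = 2233
Sum w = 43
Weighted avg = 2233/43
= 51.93


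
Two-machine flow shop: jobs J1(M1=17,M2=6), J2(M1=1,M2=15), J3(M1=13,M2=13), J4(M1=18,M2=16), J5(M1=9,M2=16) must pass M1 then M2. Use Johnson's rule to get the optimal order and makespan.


Johnson's rule:
Group 1 (M1≤M2, sort by M1): ['J2', 'J5', 'J3']
Group 2 (M1>M2, sort desc M2): ['J4', 'J1']
Sequence: J2 → J5 → J3 → J4 → J1
Makespan calculation:
  J2: M1 done=1, M2 done=16
  J5: M1 done=10, M2 done=32
  J3: M1 done=23, M2 done=45
  J4: M1 done=41, M2 done=61
  J1: M1 done=58, M2 done=67
= Sequence: J2 → J5 → J3 → J4 → J1, Makespan: 67


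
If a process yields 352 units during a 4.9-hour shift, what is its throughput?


Throughput = units / time
= 352 / 4.9
= 71.8 units/hour


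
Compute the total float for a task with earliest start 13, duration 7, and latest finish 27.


EF = ES + duration = 13 + 7 = 20
LS = LF - duration = 27 - 7 = 20
Total Float = LF - EF = 27 - 20
(or LS - ES = 20 - 13)
= 7


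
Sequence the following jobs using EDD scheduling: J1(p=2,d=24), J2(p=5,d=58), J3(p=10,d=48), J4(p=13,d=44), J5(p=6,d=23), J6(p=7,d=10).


EDD: sort by earliest due date
  J6: d=10, p=7
  J5: d=23, p=6
  J1: d=24, p=2
  J4: d=44, p=13
  J3: d=48, p=10
  J2: d=58, p=5
Order: J6 → J5 → J1 → J4 → J3 → J2


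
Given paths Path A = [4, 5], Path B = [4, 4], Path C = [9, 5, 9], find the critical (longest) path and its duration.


Path A: 4 + 5 = 9
Path B: 4 + 4 = 8
Path C: 9 + 5 + 9 = 23
Critical path = longest = max(9, 8, 23)
= 23 (Path C)


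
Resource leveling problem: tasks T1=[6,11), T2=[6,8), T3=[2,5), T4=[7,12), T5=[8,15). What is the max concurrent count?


Check each time point for overlaps:
  t=7: 3 tasks active (T1, T2, T4)
Max concurrent = 3


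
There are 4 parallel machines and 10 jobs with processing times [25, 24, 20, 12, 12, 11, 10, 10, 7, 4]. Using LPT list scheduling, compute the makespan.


Jobs (LPT sorted): [25, 24, 20, 12, 12, 11, 10, 10, 7, 4]
Machines: 4
  J=25 → Machine 1 (load: 0+25=25)
  J=24 → Machine 2 (load: 0+24=24)
  J=20 → Machine 3 (load: 0+20=20)
  J=12 → Machine 4 (load: 0+12=12)
  J=12 → Machine 4 (load: 12+12=24)
  J=11 → Machine 3 (load: 20+11=31)
  J=10 → Machine 2 (load: 24+10=34)
  J=10 → Machine 4 (load: 24+10=34)
  J=7 → Machine 1 (load: 25+7=32)
  J=4 → Machine 3 (load: 31+4=35)
Machine loads: [32, 34, 35, 34]
Makespan = max = 35 time units


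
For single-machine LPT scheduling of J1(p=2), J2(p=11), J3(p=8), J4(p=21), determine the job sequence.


LPT: sort by longest processing time first
  J4: p=21
  J2: p=11
  J3: p=8
  J1: p=2
Order: J4 → J2 → J3 → J1


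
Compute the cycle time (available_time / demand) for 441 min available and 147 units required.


Cycle time = available time / demand
= 441 / 147
= 3.00 min/unit


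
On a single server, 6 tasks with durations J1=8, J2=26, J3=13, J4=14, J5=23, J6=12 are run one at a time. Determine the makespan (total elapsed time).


Sequential makespan: sum all processing times
= 8 + 26 + 13 + 14 + 23 + 12
= 96 time units


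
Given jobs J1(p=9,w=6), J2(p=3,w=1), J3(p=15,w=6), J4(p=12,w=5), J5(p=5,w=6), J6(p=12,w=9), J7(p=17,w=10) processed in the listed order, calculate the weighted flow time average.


Completion times:
  J1: C=9, w×C=6×9=54
  J2: C=12, w×C=1×12=12
  J3: C=27, w×C=6×27=162
  J4: C=39, w×C=5×39=195
  J5: C=44, w×C=6×44=264
  J6: C=56, w×C=9×56=504
  J7: C=73, w×C=10×73=730
Sum w×C = 1921
Sum w = 43
Weighted avg = 1921/43
= 44.67


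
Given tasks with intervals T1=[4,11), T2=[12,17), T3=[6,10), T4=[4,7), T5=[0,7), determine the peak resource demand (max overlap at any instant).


Check each time point for overlaps:
  t=6: 4 tasks active (T1, T3, T4, T5)
Max concurrent = 4


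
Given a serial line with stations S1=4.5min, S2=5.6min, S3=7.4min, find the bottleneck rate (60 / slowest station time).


Bottleneck = longest station time
Station times: [4.5, 5.6, 7.4]
Max = 7.4 min
Rate = 60 / 7.4
= 8.11 units/hour (bottleneck: 7.4min)


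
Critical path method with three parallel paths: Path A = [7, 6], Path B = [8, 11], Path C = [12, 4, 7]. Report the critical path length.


Path A: 7 + 6 = 13
Path B: 8 + 11 = 19
Path C: 12 + 4 + 7 = 23
Critical path = longest = max(13, 19, 23)
= 23 (Path C)


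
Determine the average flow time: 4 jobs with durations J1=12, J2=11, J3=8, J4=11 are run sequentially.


Completion times:
  J1: completes at 12
  J2: completes at 23
  J3: completes at 31
  J4: completes at 42
Sum = 108
Average = 108/4
= 27.00


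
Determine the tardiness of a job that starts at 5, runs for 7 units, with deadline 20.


Completion = start + processing = 5 + 7 = 12
Tardiness = max(0, C - d) = max(0, 12 - 20)
= max(0, -8)
= 0


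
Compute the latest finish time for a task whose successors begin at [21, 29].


LF = min of all successor start times
Successors start at: [21, 29]
LF = min(21, 29)
= 21


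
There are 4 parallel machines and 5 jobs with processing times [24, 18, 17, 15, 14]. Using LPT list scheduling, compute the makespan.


Jobs (LPT sorted): [24, 18, 17, 15, 14]
Machines: 4
  J=24 → Machine 1 (load: 0+24=24)
  J=18 → Machine 2 (load: 0+18=18)
  J=17 → Machine 3 (load: 0+17=17)
  J=15 → Machine 4 (load: 0+15=15)
  J=14 → Machine 4 (load: 15+14=29)
Machine loads: [24, 18, 17, 29]
Makespan = max = 29 time units


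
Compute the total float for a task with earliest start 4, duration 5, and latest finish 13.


EF = ES + duration = 4 + 5 = 9
LS = LF - duration = 13 - 5 = 8
Total Float = LF - EF = 13 - 9
(or LS - ES = 8 - 4)
= 4


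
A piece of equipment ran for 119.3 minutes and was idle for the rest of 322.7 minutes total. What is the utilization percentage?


Utilization = busy / total × 100
= 119.3 / 322.7 × 100
= 37.0%


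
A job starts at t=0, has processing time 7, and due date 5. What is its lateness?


Completion = 0 + 7 = 7
Lateness = C - d = 7 - 5
= 2


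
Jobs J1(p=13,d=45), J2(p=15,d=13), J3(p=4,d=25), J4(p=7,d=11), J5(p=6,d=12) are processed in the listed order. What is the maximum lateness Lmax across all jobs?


Lateness per job (L = C - d):
  J1: C=13, d=45, L=-32
  J2: C=28, d=13, L=15
  J3: C=32, d=25, L=7
  J4: C=39, d=11, L=28
  J5: C=45, d=12, L=33
Lmax = max(-32, 15, 7, 28, 33)
= 33


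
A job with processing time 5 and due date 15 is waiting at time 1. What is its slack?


Slack = due - current_time - processing
= 15 - 1 - 5
= 9


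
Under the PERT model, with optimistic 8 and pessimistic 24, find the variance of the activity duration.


σ² = ((p - o) / 6)² = (p - o)² / 36
= (24 - 8)² / 36
= 16² / 36
= 256 / 36
= 7.1111


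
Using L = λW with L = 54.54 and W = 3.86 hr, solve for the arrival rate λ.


Little's law: L = λW → λ = L / W
= 54.54 / 3.86
= 14.13 per hour


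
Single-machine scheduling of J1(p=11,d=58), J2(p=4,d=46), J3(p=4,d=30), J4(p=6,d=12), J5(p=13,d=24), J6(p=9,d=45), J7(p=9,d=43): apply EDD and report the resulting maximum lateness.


EDD order: J4 → J5 → J3 → J7 → J6 → J2 → J1
Completion and lateness:
  J4: C=6, d=12, L=6-12=-6
  J5: C=19, d=24, L=19-24=-5
  J3: C=23, d=30, L=23-30=-7
  J7: C=32, d=43, L=32-43=-11
  J6: C=41, d=45, L=41-45=-4
  J2: C=45, d=46, L=45-46=-1
  J1: C=56, d=58, L=56-58=-2
Lmax = max(-6, -5, -7, -11, -4, -1, -2)
= -1


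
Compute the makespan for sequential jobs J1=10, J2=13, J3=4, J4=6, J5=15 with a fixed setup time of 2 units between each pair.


Makespan = Σ processing + (n-1) × setup
= (10 + 13 + 4 + 6 + 15) + (5-1)×2
= 48 + 8
= 56 time units


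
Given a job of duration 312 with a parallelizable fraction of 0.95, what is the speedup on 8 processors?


Amdahl's law: T_p = T × ((1-p) + p/N)
= 312 × ((1-0.95) + 0.95/8)
= 312 × (0.05 + 0.1187)
= 312 × 0.1688
= 52.65
Speedup = 312/52.65
= 5.93×


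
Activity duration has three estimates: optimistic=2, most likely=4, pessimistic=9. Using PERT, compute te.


te = (o + 4m + p) / 6
= (2 + 4×4 + 9) / 6
= (2 + 16 + 9) / 6
= 27 / 6
= 4.50


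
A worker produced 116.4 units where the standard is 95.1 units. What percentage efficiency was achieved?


Efficiency = (actual / standard) × 100
= (116.4 / 95.1) × 100
= 122.4%


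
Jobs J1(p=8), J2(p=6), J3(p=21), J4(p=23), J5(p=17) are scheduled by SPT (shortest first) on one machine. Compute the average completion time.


SPT order: J2 → J1 → J5 → J3 → J4
Completion times:
  J2: C=6
  J1: C=14
  J5: C=31
  J3: C=52
  J4: C=75
Sum = 178, n = 5
Mean flow = 178/5
= 35.60


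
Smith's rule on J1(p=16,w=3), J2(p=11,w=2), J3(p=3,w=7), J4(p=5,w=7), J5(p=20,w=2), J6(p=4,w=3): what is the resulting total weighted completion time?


WSPT order (by p/w): J3 → J4 → J6 → J1 → J2 → J5
  J3: C=3, w·C=7×3=21
  J4: C=8, w·C=7×8=56
  J6: C=12, w·C=3×12=36
  J1: C=28, w·C=3×28=84
  J2: C=39, w·C=2×39=78
  J5: C=59, w·C=2×59=118
Σ w·C = 393
= 393


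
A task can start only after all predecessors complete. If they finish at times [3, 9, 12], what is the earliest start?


ES = max of all predecessor completion times
Predecessors: [3, 9, 12]
ES = max(3, 9, 12)
= 12


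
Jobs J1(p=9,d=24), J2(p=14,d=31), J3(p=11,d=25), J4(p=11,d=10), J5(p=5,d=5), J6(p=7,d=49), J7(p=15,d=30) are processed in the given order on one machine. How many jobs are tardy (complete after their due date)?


Completion vs due date:
  J1: C=9, d=24 → on time
  J2: C=23, d=31 → on time
  J3: C=34, d=25 → TARDY
  J4: C=45, d=10 → TARDY
  J5: C=50, d=5 → TARDY
  J6: C=57, d=49 → TARDY
  J7: C=72, d=30 → TARDY
Tardy jobs: J3, J4, J5, J6, J7
Count = 5


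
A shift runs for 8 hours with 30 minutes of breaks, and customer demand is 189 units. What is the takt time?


Available = 8×60 - 30 = 450 min
Takt time = 450 / 189
= 2.38 min/unit


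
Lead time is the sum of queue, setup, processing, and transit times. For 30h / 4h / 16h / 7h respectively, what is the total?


Lead time = queue + setup + processing + transit
= 30 + 4 + 16 + 7
= 57 hours


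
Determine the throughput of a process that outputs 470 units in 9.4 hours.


Throughput = units / time
= 470 / 9.4
= 50.0 units/hour


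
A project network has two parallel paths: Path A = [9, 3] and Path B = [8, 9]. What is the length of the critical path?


Path A: 9 + 3 = 12
Path B: 8 + 9 = 17
Critical path = longest = max(12, 17)
= 17 (Path B)


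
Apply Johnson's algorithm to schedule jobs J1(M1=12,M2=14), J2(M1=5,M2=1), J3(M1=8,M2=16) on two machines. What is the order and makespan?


Johnson's rule:
Group 1 (M1≤M2, sort by M1): ['J3', 'J1']
Group 2 (M1>M2, sort desc M2): ['J2']
Sequence: J3 → J1 → J2
Makespan calculation:
  J3: M1 done=8, M2 done=24
  J1: M1 done=20, M2 done=38
  J2: M1 done=25, M2 done=39
= Sequence: J3 → J1 → J2, Makespan: 39


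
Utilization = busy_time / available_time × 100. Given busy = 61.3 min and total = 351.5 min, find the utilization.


Utilization = busy / total × 100
= 61.3 / 351.5 × 100
= 17.4%


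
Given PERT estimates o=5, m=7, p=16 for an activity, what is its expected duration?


te = (o + 4m + p) / 6
= (5 + 4×7 + 16) / 6
= (5 + 28 + 16) / 6
= 49 / 6
= 8.17


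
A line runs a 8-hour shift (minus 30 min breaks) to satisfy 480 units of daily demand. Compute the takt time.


Available = 8×60 - 30 = 450 min
Takt time = 450 / 480
= 0.94 min/unit


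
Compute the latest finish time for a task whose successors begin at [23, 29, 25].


LF = min of all successor start times
Successors start at: [23, 29, 25]
LF = min(23, 29, 25)
= 23


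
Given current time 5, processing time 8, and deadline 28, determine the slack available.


Slack = due - current_time - processing
= 28 - 5 - 8
= 15


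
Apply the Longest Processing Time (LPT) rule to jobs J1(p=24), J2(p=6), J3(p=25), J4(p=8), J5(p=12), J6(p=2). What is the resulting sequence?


LPT: sort by longest processing time first
  J3: p=25
  J1: p=24
  J5: p=12
  J4: p=8
  J2: p=6
  J6: p=2
Order: J3 → J1 → J5 → J4 → J2 → J6


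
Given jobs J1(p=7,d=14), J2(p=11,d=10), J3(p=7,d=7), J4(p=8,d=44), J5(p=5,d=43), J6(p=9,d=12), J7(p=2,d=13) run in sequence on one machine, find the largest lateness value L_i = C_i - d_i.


Lateness per job (L = C - d):
  J1: C=7, d=14, L=-7
  J2: C=18, d=10, L=8
  J3: C=25, d=7, L=18
  J4: C=33, d=44, L=-11
  J5: C=38, d=43, L=-5
  J6: C=47, d=12, L=35
  J7: C=49, d=13, L=36
Lmax = max(-7, 8, 18, -11, -5, 35, 36)
= 36


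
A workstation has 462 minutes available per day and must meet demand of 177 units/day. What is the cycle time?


Cycle time = available time / demand
= 462 / 177
= 2.61 min/unit


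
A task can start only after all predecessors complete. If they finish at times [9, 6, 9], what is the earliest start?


ES = max of all predecessor completion times
Predecessors: [9, 6, 9]
ES = max(9, 6, 9)
= 9


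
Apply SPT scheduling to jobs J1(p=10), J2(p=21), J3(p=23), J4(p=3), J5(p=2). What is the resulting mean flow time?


SPT order: J5 → J4 → J1 → J2 → J3
Completion times:
  J5: C=2
  J4: C=5
  J1: C=15
  J2: C=36
  J3: C=59
Sum = 117, n = 5
Mean flow = 117/5
= 23.40


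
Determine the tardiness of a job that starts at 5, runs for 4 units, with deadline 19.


Completion = start + processing = 5 + 4 = 9
Tardiness = max(0, C - d) = max(0, 9 - 19)
= max(0, -10)
= 0


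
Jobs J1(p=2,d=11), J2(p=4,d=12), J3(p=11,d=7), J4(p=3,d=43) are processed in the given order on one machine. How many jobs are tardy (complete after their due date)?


Completion vs due date:
  J1: C=2, d=11 → on time
  J2: C=6, d=12 → on time
  J3: C=17, d=7 → TARDY
  J4: C=20, d=43 → on time
Tardy jobs: J3
Count = 1


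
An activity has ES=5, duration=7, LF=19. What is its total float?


EF = ES + duration = 5 + 7 = 12
LS = LF - duration = 19 - 7 = 12
Total Float = LF - EF = 19 - 12
(or LS - ES = 12 - 5)
= 7


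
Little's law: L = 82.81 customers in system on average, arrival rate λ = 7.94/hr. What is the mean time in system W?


Little's law: L = λW → W = L / λ
= 82.81 / 7.94
= 10.43 hours


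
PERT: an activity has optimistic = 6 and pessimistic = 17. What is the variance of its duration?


σ² = ((p - o) / 6)² = (p - o)² / 36
= (17 - 6)² / 36
= 11² / 36
= 121 / 36
= 3.3611


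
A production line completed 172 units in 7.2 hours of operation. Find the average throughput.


Throughput = units / time
= 172 / 7.2
= 23.9 units/hour


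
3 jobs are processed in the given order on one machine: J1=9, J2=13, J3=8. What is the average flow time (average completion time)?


Completion times:
  J1: completes at 9
  J2: completes at 22
  J3: completes at 30
Sum = 61
Average = 61/3
= 20.33


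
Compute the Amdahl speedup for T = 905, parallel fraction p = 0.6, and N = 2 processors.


Amdahl's law: T_p = T × ((1-p) + p/N)
= 905 × ((1-0.6) + 0.6/2)
= 905 × (0.40 + 0.3000)
= 905 × 0.7000
= 633.50
Speedup = 905/633.50
= 1.43×


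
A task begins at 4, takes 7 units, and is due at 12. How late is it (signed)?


Completion = 4 + 7 = 11
Lateness = C - d = 11 - 12
= -1


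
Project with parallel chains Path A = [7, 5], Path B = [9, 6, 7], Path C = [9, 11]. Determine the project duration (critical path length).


Path A: 7 + 5 = 12
Path B: 9 + 6 + 7 = 22
Path C: 9 + 11 = 20
Critical path = longest = max(12, 22, 20)
= 22 (Path B)


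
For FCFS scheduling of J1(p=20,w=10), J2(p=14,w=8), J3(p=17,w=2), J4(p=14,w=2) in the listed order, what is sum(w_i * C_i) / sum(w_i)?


Completion times:
  J1: C=20, w×C=10×20=200
  J2: C=34, w×C=8×34=272
  J3: C=51, w×C=2×51=102
  J4: C=65, w×C=2×65=130
Sum w×C = 704
Sum w = 22
Weighted avg = 704/22
= 32.00


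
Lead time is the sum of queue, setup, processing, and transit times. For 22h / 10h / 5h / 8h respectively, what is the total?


Lead time = queue + setup + processing + transit
= 22 + 10 + 5 + 8
= 45 hours


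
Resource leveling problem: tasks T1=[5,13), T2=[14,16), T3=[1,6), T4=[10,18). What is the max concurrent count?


Check each time point for overlaps:
  t=5: 2 tasks active (T1, T3)
Max concurrent = 2


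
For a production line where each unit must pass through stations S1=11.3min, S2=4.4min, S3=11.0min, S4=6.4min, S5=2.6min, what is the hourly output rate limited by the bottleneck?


Bottleneck = longest station time
Station times: [11.3, 4.4, 11.0, 6.4, 2.6]
Max = 11.3 min
Rate = 60 / 11.3
= 5.31 units/hour (bottleneck: 11.3min)


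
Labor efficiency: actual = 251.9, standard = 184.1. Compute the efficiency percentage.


Efficiency = (actual / standard) × 100
= (251.9 / 184.1) × 100
= 136.8%


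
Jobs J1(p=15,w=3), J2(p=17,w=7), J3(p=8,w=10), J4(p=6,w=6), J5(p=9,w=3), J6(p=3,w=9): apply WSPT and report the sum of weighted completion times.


WSPT order (by p/w): J6 → J3 → J4 → J2 → J5 → J1
  J6: C=3, w·C=9×3=27
  J3: C=11, w·C=10×11=110
  J4: C=17, w·C=6×17=102
  J2: C=34, w·C=7×34=238
  J5: C=43, w·C=3×43=129
  J1: C=58, w·C=3×58=174
Σ w·C = 780
= 780


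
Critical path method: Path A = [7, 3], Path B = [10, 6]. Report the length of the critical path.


Path A: 7 + 3 = 10
Path B: 10 + 6 = 16
Critical path = longest = max(10, 16)
= 16 (Path B)


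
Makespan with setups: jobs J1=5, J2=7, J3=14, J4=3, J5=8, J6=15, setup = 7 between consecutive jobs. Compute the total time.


Makespan = Σ processing + (n-1) × setup
= (5 + 7 + 14 + 3 + 8 + 15) + (6-1)×7
= 52 + 35
= 87 time units


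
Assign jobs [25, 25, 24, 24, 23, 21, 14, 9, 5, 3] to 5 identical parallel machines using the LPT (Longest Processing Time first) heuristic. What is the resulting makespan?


Jobs (LPT sorted): [25, 25, 24, 24, 23, 21, 14, 9, 5, 3]
Machines: 5
  J=25 → Machine 1 (load: 0+25=25)
  J=25 → Machine 2 (load: 0+25=25)
  J=24 → Machine 3 (load: 0+24=24)
  J=24 → Machine 4 (load: 0+24=24)
  J=23 → Machine 5 (load: 0+23=23)
  J=21 → Machine 5 (load: 23+21=44)
  J=14 → Machine 3 (load: 24+14=38)
  J=9 → Machine 4 (load: 24+9=33)
  J=5 → Machine 1 (load: 25+5=30)
  J=3 → Machine 2 (load: 25+3=28)
Machine loads: [30, 28, 38, 33, 44]
Makespan = max = 44 time units


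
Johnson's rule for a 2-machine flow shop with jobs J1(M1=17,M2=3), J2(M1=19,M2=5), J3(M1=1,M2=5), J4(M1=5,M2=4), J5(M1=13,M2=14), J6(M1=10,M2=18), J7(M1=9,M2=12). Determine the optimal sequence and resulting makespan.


Johnson's rule:
Group 1 (M1≤M2, sort by M1): ['J3', 'J7', 'J6', 'J5']
Group 2 (M1>M2, sort desc M2): ['J2', 'J4', 'J1']
Sequence: J3 → J7 → J6 → J5 → J2 → J4 → J1
Makespan calculation:
  J3: M1 done=1, M2 done=6
  J7: M1 done=10, M2 done=22
  J6: M1 done=20, M2 done=40
  J5: M1 done=33, M2 done=54
  J2: M1 done=52, M2 done=59
  J4: M1 done=57, M2 done=63
  J1: M1 done=74, M2 done=77
= Sequence: J3 → J7 → J6 → J5 → J2 → J4 → J1, Makespan: 77


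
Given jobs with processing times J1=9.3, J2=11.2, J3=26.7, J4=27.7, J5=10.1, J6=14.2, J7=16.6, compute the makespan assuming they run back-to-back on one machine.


Sequential makespan: sum all processing times
= 9.3 + 11.2 + 26.7 + 27.7 + 10.1 + 14.2 + 16.6
= 115.8 time units


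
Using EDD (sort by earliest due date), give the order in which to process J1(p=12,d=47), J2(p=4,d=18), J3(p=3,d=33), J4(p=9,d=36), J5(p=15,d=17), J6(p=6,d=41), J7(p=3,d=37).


EDD: sort by earliest due date
  J5: d=17, p=15
  J2: d=18, p=4
  J3: d=33, p=3
  J4: d=36, p=9
  J7: d=37, p=3
  J6: d=41, p=6
  J1: d=47, p=12
Order: J5 → J2 → J3 → J4 → J7 → J6 → J1


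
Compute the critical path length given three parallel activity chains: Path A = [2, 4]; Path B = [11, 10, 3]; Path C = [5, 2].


Path A: 2 + 4 = 6
Path B: 11 + 10 + 3 = 24
Path C: 5 + 2 = 7
Critical path = longest = max(6, 24, 7)
= 24 (Path B)


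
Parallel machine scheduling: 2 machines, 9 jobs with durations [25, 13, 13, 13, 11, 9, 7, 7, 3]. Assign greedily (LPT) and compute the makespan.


Jobs (LPT sorted): [25, 13, 13, 13, 11, 9, 7, 7, 3]
Machines: 2
  J=25 → Machine 1 (load: 0+25=25)
  J=13 → Machine 2 (load: 0+13=13)
  J=13 → Machine 2 (load: 13+13=26)
  J=13 → Machine 1 (load: 25+13=38)
  J=11 → Machine 2 (load: 26+11=37)
  J=9 → Machine 2 (load: 37+9=46)
  J=7 → Machine 1 (load: 38+7=45)
  J=7 → Machine 1 (load: 45+7=52)
  J=3 → Machine 2 (load: 46+3=49)
Machine loads: [52, 49]
Makespan = max = 52 time units


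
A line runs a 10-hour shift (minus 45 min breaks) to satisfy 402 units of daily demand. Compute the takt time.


Available = 10×60 - 45 = 555 min
Takt time = 555 / 402
= 1.38 min/unit


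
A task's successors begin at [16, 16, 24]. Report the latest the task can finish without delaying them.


LF = min of all successor start times
Successors start at: [16, 16, 24]
LF = min(16, 16, 24)
= 16


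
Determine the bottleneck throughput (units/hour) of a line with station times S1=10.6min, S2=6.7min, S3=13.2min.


Bottleneck = longest station time
Station times: [10.6, 6.7, 13.2]
Max = 13.2 min
Rate = 60 / 13.2
= 4.55 units/hour (bottleneck: 13.2min)


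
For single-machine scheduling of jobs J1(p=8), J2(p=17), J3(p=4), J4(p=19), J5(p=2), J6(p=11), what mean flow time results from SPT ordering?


SPT order: J5 → J3 → J1 → J6 → J2 → J4
Completion times:
  J5: C=2
  J3: C=6
  J1: C=14
  J6: C=25
  J2: C=42
  J4: C=61
Sum = 150, n = 6
Mean flow = 150/6
= 25.00


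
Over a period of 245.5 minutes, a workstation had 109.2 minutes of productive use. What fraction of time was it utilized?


Utilization = busy / total × 100
= 109.2 / 245.5 × 100
= 44.5%


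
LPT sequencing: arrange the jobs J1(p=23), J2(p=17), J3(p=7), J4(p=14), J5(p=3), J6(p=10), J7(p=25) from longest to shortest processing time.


LPT: sort by longest processing time first
  J7: p=25
  J1: p=23
  J2: p=17
  J4: p=14
  J6: p=10
  J3: p=7
  J5: p=3
Order: J7 → J1 → J2 → J4 → J6 → J3 → J5


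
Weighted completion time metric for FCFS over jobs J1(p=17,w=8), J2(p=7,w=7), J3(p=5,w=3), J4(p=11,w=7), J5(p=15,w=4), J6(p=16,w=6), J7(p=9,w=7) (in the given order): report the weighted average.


Completion times:
  J1: C=17, w×C=8×17=136
  J2: C=24, w×C=7×24=168
  J3: C=29, w×C=3×29=87
  J4: C=40, w×C=7×40=280
  J5: C=55, w×C=4×55=220
  J6: C=71, w×C=6×71=426
  J7: C=80, w×C=7×80=560
Sum w×C = 1877
Sum w = 42
Weighted avg = 1877/42
= 44.69


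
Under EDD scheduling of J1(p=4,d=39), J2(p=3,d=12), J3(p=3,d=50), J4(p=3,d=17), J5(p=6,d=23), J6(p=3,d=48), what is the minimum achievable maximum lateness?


EDD order: J2 → J4 → J5 → J1 → J6 → J3
Completion and lateness:
  J2: C=3, d=12, L=3-12=-9
  J4: C=6, d=17, L=6-17=-11
  J5: C=12, d=23, L=12-23=-11
  J1: C=16, d=39, L=16-39=-23
  J6: C=19, d=48, L=19-48=-29
  J3: C=22, d=50, L=22-50=-28
Lmax = max(-9, -11, -11, -23, -29, -28)
= -9


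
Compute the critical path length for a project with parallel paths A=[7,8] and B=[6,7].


Path A: 7 + 8 = 15
Path B: 6 + 7 = 13
Critical path = longest = max(15, 13)
= 15 (Path A)


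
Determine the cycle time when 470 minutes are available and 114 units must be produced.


Cycle time = available time / demand
= 470 / 114
= 4.12 min/unit


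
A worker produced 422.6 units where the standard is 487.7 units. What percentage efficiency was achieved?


Efficiency = (actual / standard) × 100
= (422.6 / 487.7) × 100
= 86.7%


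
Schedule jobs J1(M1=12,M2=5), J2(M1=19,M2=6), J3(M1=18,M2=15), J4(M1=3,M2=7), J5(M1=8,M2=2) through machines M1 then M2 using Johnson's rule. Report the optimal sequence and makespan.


Johnson's rule:
Group 1 (M1≤M2, sort by M1): ['J4']
Group 2 (M1>M2, sort desc M2): ['J3', 'J2', 'J1', 'J5']
Sequence: J4 → J3 → J2 → J1 → J5
Makespan calculation:
  J4: M1 done=3, M2 done=10
  J3: M1 done=21, M2 done=36
  J2: M1 done=40, M2 done=46
  J1: M1 done=52, M2 done=57
  J5: M1 done=60, M2 done=62
= Sequence: J4 → J3 → J2 → J1 → J5, Makespan: 62


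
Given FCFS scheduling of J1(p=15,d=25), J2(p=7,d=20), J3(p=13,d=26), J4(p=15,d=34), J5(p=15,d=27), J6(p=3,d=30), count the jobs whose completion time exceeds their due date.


Completion vs due date:
  J1: C=15, d=25 → on time
  J2: C=22, d=20 → TARDY
  J3: C=35, d=26 → TARDY
  J4: C=50, d=34 → TARDY
  J5: C=65, d=27 → TARDY
  J6: C=68, d=30 → TARDY
Tardy jobs: J2, J3, J4, J5, J6
Count = 5


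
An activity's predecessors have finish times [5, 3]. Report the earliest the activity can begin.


ES = max of all predecessor completion times
Predecessors: [5, 3]
ES = max(5, 3)
= 5


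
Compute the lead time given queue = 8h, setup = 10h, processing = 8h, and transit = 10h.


Lead time = queue + setup + processing + transit
= 8 + 10 + 8 + 10
= 36 hours


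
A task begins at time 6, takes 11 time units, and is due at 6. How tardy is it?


Completion = start + processing = 6 + 11 = 17
Tardiness = max(0, C - d) = max(0, 17 - 6)
= max(0, 11)
= 11


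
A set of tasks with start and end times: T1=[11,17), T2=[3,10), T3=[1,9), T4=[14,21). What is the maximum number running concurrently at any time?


Check each time point for overlaps:
  t=3: 2 tasks active (T2, T3)
Max concurrent = 2


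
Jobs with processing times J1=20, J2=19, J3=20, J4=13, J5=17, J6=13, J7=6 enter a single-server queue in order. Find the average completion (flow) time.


Completion times:
  J1: completes at 20
  J2: completes at 39
  J3: completes at 59
  J4: completes at 72
  J5: completes at 89
  J6: completes at 102
  J7: completes at 108
Sum = 489
Average = 489/7
= 69.86


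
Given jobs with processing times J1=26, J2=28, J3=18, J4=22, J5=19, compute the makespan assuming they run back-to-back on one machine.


Sequential makespan: sum all processing times
= 26 + 28 + 18 + 22 + 19
= 113 time units


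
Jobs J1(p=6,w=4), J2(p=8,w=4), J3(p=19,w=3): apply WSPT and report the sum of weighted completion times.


WSPT order (by p/w): J1 → J2 → J3
  J1: C=6, w·C=4×6=24
  J2: C=14, w·C=4×14=56
  J3: C=33, w·C=3×33=99
Σ w·C = 179
= 179


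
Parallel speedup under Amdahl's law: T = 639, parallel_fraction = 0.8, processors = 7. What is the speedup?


Amdahl's law: T_p = T × ((1-p) + p/N)
= 639 × ((1-0.8) + 0.8/7)
= 639 × (0.20 + 0.1143)
= 639 × 0.3143
= 200.83
Speedup = 639/200.83
= 3.18×


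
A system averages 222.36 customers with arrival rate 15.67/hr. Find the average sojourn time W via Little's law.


Little's law: L = λW → W = L / λ
= 222.36 / 15.67
= 14.19 hours


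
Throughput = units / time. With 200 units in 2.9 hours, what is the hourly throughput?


Throughput = units / time
= 200 / 2.9
= 69.0 units/hour


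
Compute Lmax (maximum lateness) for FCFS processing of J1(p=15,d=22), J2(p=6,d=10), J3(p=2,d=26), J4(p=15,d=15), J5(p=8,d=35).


Lateness per job (L = C - d):
  J1: C=15, d=22, L=-7
  J2: C=21, d=10, L=11
  J3: C=23, d=26, L=-3
  J4: C=38, d=15, L=23
  J5: C=46, d=35, L=11
Lmax = max(-7, 11, -3, 23, 11)
= 23


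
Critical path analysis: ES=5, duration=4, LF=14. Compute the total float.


EF = ES + duration = 5 + 4 = 9
LS = LF - duration = 14 - 4 = 10
Total Float = LF - EF = 14 - 9
(or LS - ES = 10 - 5)
= 5


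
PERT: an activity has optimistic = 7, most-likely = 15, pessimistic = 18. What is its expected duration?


te = (o + 4m + p) / 6
= (7 + 4×15 + 18) / 6
= (7 + 60 + 18) / 6
= 85 / 6
= 14.17


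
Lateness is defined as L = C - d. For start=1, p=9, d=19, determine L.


Completion = 1 + 9 = 10
Lateness = C - d = 10 - 19
= -9


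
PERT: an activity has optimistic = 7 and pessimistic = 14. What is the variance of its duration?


σ² = ((p - o) / 6)² = (p - o)² / 36
= (14 - 7)² / 36
= 7² / 36
= 49 / 36
= 1.3611


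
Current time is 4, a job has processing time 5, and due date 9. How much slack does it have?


Slack = due - current_time - processing
= 9 - 4 - 5
= 0


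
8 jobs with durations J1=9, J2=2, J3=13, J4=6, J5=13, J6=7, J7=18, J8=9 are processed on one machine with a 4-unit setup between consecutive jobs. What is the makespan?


Makespan = Σ processing + (n-1) × setup
= (9 + 2 + 13 + 6 + 13 + 7 + 18 + 9) + (8-1)×4
= 77 + 28
= 105 time units


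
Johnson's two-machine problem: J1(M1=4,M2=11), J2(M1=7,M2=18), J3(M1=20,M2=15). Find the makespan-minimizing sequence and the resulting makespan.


Johnson's rule:
Group 1 (M1≤M2, sort by M1): ['J1', 'J2']
Group 2 (M1>M2, sort desc M2): ['J3']
Sequence: J1 → J2 → J3
Makespan calculation:
  J1: M1 done=4, M2 done=15
  J2: M1 done=11, M2 done=33
  J3: M1 done=31, M2 done=48
= Sequence: J1 → J2 → J3, Makespan: 48


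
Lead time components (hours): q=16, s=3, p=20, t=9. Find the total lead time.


Lead time = queue + setup + processing + transit
= 16 + 3 + 20 + 9
= 48 hours
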